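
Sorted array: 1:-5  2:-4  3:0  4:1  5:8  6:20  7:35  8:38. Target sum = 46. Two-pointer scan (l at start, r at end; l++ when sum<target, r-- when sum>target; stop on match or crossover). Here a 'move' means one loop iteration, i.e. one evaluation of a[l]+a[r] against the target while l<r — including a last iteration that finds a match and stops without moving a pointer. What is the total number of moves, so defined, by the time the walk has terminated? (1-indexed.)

[1,8] -5+38=33 <46 → l++
[2,8] -4+38=34 <46 → l++
[3,8] 0+38=38 <46 → l++
[4,8] 1+38=39 <46 → l++
[5,8] 8+38=46 → found

5 moves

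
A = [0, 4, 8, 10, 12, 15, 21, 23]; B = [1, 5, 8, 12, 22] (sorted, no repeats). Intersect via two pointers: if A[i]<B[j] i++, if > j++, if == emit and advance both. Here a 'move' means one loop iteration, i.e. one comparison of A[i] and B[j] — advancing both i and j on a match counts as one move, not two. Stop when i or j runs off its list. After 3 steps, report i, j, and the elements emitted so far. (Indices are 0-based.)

i=2, j=1, emitted=[]

[i=0,j=0] 0<1 → i++
[i=1,j=0] 4>1 → j++
[i=1,j=1] 4<5 → i++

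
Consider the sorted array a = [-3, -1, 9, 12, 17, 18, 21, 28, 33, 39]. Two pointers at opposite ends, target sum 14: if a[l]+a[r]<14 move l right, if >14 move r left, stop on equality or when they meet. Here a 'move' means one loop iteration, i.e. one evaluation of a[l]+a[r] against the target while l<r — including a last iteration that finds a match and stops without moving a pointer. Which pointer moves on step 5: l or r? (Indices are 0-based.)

r

l=0 r=9: -3+39=36 >14, r--
l=0 r=8: -3+33=30 >14, r--
l=0 r=7: -3+28=25 >14, r--
l=0 r=6: -3+21=18 >14, r--
l=0 r=5: -3+18=15 >14, r--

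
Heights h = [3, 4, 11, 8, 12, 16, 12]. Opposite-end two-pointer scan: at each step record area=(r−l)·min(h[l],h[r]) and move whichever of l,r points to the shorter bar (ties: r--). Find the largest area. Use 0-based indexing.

l=0 r=6: min(3,12)*6=18 best=18 *, l++
l=1 r=6: min(4,12)*5=20 best=20 *, l++
l=2 r=6: min(11,12)*4=44 best=44 *, l++
l=3 r=6: min(8,12)*3=24 best=44, l++
l=4 r=6: min(12,12)*2=24 best=44, r--
l=4 r=5: min(12,16)*1=12 best=44, l++

max area = 44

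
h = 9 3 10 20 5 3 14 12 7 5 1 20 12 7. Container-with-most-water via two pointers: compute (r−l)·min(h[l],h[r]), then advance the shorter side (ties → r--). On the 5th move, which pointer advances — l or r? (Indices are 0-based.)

l=0 r=13: min(9,7)*13=91 best=91 *, r--
l=0 r=12: min(9,12)*12=108 best=108 *, l++
l=1 r=12: min(3,12)*11=33 best=108, l++
l=2 r=12: min(10,12)*10=100 best=108, l++
l=3 r=12: min(20,12)*9=108 best=108, r--

r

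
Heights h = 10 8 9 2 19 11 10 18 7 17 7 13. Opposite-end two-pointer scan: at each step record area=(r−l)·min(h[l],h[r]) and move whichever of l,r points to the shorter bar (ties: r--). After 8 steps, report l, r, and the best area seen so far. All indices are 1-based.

l=5, r=8, best area=110

[1,12] min(10,13)*11=110 best=110 * → l++
[2,12] min(8,13)*10=80 best=110 → l++
[3,12] min(9,13)*9=81 best=110 → l++
[4,12] min(2,13)*8=16 best=110 → l++
[5,12] min(19,13)*7=91 best=110 → r--
[5,11] min(19,7)*6=42 best=110 → r--
[5,10] min(19,17)*5=85 best=110 → r--
[5,9] min(19,7)*4=28 best=110 → r--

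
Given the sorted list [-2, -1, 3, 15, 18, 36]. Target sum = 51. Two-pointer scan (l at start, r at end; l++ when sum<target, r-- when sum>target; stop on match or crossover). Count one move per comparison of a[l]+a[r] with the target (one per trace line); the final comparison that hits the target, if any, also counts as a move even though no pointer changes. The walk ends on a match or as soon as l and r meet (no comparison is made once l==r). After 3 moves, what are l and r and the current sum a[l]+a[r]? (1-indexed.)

l=4, r=6, sum=51

[1,6] -2+36=34 <51 → l++
[2,6] -1+36=35 <51 → l++
[3,6] 3+36=39 <51 → l++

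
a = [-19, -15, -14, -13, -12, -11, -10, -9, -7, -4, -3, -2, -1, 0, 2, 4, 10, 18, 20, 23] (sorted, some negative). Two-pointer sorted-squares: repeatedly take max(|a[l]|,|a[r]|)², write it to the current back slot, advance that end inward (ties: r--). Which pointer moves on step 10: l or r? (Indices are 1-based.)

r

[1,20] |-19|<=|23| out[20]=529 → r--
[1,19] |-19|<=|20| out[19]=400 → r--
[1,18] |-19|>|18| out[18]=361 → l++
[2,18] |-15|<=|18| out[17]=324 → r--
[2,17] |-15|>|10| out[16]=225 → l++
[3,17] |-14|>|10| out[15]=196 → l++
[4,17] |-13|>|10| out[14]=169 → l++
[5,17] |-12|>|10| out[13]=144 → l++
[6,17] |-11|>|10| out[12]=121 → l++
[7,17] |-10|<=|10| out[11]=100 → r--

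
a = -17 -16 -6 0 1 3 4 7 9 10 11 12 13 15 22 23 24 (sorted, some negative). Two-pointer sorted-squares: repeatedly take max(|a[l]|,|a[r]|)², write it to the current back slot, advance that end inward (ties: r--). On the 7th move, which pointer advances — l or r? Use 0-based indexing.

r

l=0 r=16: |-17|<=|24| out[16]=576, r--
l=0 r=15: |-17|<=|23| out[15]=529, r--
l=0 r=14: |-17|<=|22| out[14]=484, r--
l=0 r=13: |-17|>|15| out[13]=289, l++
l=1 r=13: |-16|>|15| out[12]=256, l++
l=2 r=13: |-6|<=|15| out[11]=225, r--
l=2 r=12: |-6|<=|13| out[10]=169, r--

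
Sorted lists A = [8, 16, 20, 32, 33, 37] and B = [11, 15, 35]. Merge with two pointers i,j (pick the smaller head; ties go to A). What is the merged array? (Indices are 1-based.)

[i=1,j=1] A[i]=8<=B[j]=11 take 8 → i++
[i=2,j=1] A[i]=16>B[j]=11 take 11 → j++
[i=2,j=2] A[i]=16>B[j]=15 take 15 → j++
[i=2,j=3] A[i]=16<=B[j]=35 take 16 → i++
[i=3,j=3] A[i]=20<=B[j]=35 take 20 → i++
[i=4,j=3] A[i]=32<=B[j]=35 take 32 → i++
[i=5,j=3] A[i]=33<=B[j]=35 take 33 → i++
[i=6,j=3] A[i]=37>B[j]=35 take 35 → j++
[i=6,j=4] B done, take A[i]=37 → i++

[8, 11, 15, 16, 20, 32, 33, 35, 37]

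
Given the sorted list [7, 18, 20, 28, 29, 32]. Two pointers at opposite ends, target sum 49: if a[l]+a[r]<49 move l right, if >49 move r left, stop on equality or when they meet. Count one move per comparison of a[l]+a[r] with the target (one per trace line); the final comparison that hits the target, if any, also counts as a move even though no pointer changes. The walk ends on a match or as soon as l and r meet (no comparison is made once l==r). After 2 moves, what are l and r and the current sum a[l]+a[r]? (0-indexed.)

l=1, r=4, sum=47

[0,5] 7+32=39 <49 → l++
[1,5] 18+32=50 >49 → r--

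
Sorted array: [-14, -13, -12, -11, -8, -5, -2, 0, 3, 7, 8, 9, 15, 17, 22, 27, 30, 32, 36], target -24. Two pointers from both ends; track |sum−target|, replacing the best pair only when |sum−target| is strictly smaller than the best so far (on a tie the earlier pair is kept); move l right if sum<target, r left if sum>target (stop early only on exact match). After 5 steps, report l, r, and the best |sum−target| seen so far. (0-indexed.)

l=0 r=18: -14+36=22 d=46 *, r--
l=0 r=17: -14+32=18 d=42 *, r--
l=0 r=16: -14+30=16 d=40 *, r--
l=0 r=15: -14+27=13 d=37 *, r--
l=0 r=14: -14+22=8 d=32 *, r--

l=0, r=13, best |Δ|=32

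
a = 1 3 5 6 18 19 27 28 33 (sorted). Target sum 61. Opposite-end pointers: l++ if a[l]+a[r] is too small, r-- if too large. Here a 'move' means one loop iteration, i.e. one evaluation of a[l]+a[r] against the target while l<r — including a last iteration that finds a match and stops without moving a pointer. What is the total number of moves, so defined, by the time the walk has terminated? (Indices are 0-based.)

[0,8] 1+33=34 <61 → l++
[1,8] 3+33=36 <61 → l++
[2,8] 5+33=38 <61 → l++
[3,8] 6+33=39 <61 → l++
[4,8] 18+33=51 <61 → l++
[5,8] 19+33=52 <61 → l++
[6,8] 27+33=60 <61 → l++
[7,8] 28+33=61 → found

8 moves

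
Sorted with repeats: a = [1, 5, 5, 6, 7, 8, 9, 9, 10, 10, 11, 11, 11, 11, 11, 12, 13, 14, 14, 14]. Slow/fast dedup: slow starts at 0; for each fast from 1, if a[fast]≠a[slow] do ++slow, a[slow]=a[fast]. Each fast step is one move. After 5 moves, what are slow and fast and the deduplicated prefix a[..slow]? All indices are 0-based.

slow=4, fast=6, prefix=[1, 5, 6, 7, 8]

(s=0,f=1) a[fast]=5≠a[slow]=1 write a[1]=5 → slow++,fast++
(s=1,f=2) a[fast]=5=a[slow] dup → fast++
(s=1,f=3) a[fast]=6≠a[slow]=5 write a[2]=6 → slow++,fast++
(s=2,f=4) a[fast]=7≠a[slow]=6 write a[3]=7 → slow++,fast++
(s=3,f=5) a[fast]=8≠a[slow]=7 write a[4]=8 → slow++,fast++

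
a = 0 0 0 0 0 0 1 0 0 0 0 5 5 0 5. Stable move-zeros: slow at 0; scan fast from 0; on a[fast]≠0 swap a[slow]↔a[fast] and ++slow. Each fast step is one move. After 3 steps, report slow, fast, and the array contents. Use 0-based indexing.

slow=0 fast=0: a[fast]=0, fast++
slow=0 fast=1: a[fast]=0, fast++
slow=0 fast=2: a[fast]=0, fast++

slow=0, fast=3, a=[0, 0, 0, 0, 0, 0, 1, 0, 0, 0, 0, 5, 5, 0, 5]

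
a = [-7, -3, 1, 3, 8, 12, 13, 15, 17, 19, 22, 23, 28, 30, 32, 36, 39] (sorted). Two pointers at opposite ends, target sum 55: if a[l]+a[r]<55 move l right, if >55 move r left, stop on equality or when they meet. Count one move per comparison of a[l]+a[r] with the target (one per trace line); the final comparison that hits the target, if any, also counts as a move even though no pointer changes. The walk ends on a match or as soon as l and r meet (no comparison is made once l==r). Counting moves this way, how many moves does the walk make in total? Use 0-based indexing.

11 moves

l=0 r=16: -7+39=32 <55, l++
l=1 r=16: -3+39=36 <55, l++
l=2 r=16: 1+39=40 <55, l++
l=3 r=16: 3+39=42 <55, l++
l=4 r=16: 8+39=47 <55, l++
l=5 r=16: 12+39=51 <55, l++
l=6 r=16: 13+39=52 <55, l++
l=7 r=16: 15+39=54 <55, l++
l=8 r=16: 17+39=56 >55, r--
l=8 r=15: 17+36=53 <55, l++
l=9 r=15: 19+36=55, found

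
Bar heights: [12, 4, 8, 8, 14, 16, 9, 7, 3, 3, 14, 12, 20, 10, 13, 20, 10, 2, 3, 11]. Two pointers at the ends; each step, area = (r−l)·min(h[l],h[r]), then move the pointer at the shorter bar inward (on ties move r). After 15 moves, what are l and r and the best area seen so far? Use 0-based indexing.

l=0 r=19: min(12,11)*19=209 best=209 *, r--
l=0 r=18: min(12,3)*18=54 best=209, r--
l=0 r=17: min(12,2)*17=34 best=209, r--
l=0 r=16: min(12,10)*16=160 best=209, r--
l=0 r=15: min(12,20)*15=180 best=209, l++
l=1 r=15: min(4,20)*14=56 best=209, l++
l=2 r=15: min(8,20)*13=104 best=209, l++
l=3 r=15: min(8,20)*12=96 best=209, l++
l=4 r=15: min(14,20)*11=154 best=209, l++
l=5 r=15: min(16,20)*10=160 best=209, l++
l=6 r=15: min(9,20)*9=81 best=209, l++
l=7 r=15: min(7,20)*8=56 best=209, l++
l=8 r=15: min(3,20)*7=21 best=209, l++
l=9 r=15: min(3,20)*6=18 best=209, l++
l=10 r=15: min(14,20)*5=70 best=209, l++

l=11, r=15, best area=209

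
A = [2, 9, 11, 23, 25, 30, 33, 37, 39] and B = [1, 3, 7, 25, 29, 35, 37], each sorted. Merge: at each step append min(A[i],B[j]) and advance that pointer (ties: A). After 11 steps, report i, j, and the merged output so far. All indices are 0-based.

i=6, j=5, merged so far=[1, 2, 3, 7, 9, 11, 23, 25, 25, 29, 30]

[i=0,j=0] A[i]=2>B[j]=1 take 1 → j++
[i=0,j=1] A[i]=2<=B[j]=3 take 2 → i++
[i=1,j=1] A[i]=9>B[j]=3 take 3 → j++
[i=1,j=2] A[i]=9>B[j]=7 take 7 → j++
[i=1,j=3] A[i]=9<=B[j]=25 take 9 → i++
[i=2,j=3] A[i]=11<=B[j]=25 take 11 → i++
[i=3,j=3] A[i]=23<=B[j]=25 take 23 → i++
[i=4,j=3] A[i]=25<=B[j]=25 take 25 → i++
[i=5,j=3] A[i]=30>B[j]=25 take 25 → j++
[i=5,j=4] A[i]=30>B[j]=29 take 29 → j++
[i=5,j=5] A[i]=30<=B[j]=35 take 30 → i++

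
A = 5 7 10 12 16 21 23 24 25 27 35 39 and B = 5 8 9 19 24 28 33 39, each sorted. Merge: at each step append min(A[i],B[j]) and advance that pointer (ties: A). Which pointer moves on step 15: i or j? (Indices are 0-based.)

[i=0,j=0] A[i]=5<=B[j]=5 take 5 → i++
[i=1,j=0] A[i]=7>B[j]=5 take 5 → j++
[i=1,j=1] A[i]=7<=B[j]=8 take 7 → i++
[i=2,j=1] A[i]=10>B[j]=8 take 8 → j++
[i=2,j=2] A[i]=10>B[j]=9 take 9 → j++
[i=2,j=3] A[i]=10<=B[j]=19 take 10 → i++
[i=3,j=3] A[i]=12<=B[j]=19 take 12 → i++
[i=4,j=3] A[i]=16<=B[j]=19 take 16 → i++
[i=5,j=3] A[i]=21>B[j]=19 take 19 → j++
[i=5,j=4] A[i]=21<=B[j]=24 take 21 → i++
[i=6,j=4] A[i]=23<=B[j]=24 take 23 → i++
[i=7,j=4] A[i]=24<=B[j]=24 take 24 → i++
[i=8,j=4] A[i]=25>B[j]=24 take 24 → j++
[i=8,j=5] A[i]=25<=B[j]=28 take 25 → i++
[i=9,j=5] A[i]=27<=B[j]=28 take 27 → i++

i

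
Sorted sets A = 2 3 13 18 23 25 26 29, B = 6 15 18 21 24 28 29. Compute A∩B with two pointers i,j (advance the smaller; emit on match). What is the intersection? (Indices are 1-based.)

intersection = [18, 29]

i=1 j=1: 2<6, i++
i=2 j=1: 3<6, i++
i=3 j=1: 13>6, j++
i=3 j=2: 13<15, i++
i=4 j=2: 18>15, j++
i=4 j=3: 18==18 emit, i++,j++
i=5 j=4: 23>21, j++
i=5 j=5: 23<24, i++
i=6 j=5: 25>24, j++
i=6 j=6: 25<28, i++
i=7 j=6: 26<28, i++
i=8 j=6: 29>28, j++
i=8 j=7: 29==29 emit, i++,j++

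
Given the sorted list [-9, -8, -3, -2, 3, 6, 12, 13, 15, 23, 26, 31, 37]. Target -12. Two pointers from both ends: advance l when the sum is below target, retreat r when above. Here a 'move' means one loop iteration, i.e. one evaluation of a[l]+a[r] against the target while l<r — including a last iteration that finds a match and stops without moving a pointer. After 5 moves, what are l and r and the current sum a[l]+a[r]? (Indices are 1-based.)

l=1, r=8, sum=4

l=1 r=13: -9+37=28 >-12, r--
l=1 r=12: -9+31=22 >-12, r--
l=1 r=11: -9+26=17 >-12, r--
l=1 r=10: -9+23=14 >-12, r--
l=1 r=9: -9+15=6 >-12, r--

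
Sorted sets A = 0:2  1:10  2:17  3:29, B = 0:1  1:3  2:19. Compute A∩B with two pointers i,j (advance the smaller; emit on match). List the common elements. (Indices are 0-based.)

[i=0,j=0] 2>1 → j++
[i=0,j=1] 2<3 → i++
[i=1,j=1] 10>3 → j++
[i=1,j=2] 10<19 → i++
[i=2,j=2] 17<19 → i++
[i=3,j=2] 29>19 → j++

intersection = []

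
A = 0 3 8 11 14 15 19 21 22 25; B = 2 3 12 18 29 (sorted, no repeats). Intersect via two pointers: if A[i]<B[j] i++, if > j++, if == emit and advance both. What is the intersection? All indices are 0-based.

i=0 j=0: 0<2, i++
i=1 j=0: 3>2, j++
i=1 j=1: 3==3 emit, i++,j++
i=2 j=2: 8<12, i++
i=3 j=2: 11<12, i++
i=4 j=2: 14>12, j++
i=4 j=3: 14<18, i++
i=5 j=3: 15<18, i++
i=6 j=3: 19>18, j++
i=6 j=4: 19<29, i++
i=7 j=4: 21<29, i++
i=8 j=4: 22<29, i++
i=9 j=4: 25<29, i++

intersection = [3]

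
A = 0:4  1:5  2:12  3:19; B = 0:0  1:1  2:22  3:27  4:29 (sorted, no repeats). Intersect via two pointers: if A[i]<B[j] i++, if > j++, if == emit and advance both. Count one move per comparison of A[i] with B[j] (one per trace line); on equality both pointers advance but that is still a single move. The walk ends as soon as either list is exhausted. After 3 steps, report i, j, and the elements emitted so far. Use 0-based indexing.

[i=0,j=0] 4>0 → j++
[i=0,j=1] 4>1 → j++
[i=0,j=2] 4<22 → i++

i=1, j=2, emitted=[]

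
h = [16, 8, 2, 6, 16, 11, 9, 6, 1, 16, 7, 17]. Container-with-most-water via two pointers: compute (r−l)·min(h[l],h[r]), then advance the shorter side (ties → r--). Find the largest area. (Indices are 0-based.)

max area = 176

l=0 r=11: min(16,17)*11=176 best=176 *, l++
l=1 r=11: min(8,17)*10=80 best=176, l++
l=2 r=11: min(2,17)*9=18 best=176, l++
l=3 r=11: min(6,17)*8=48 best=176, l++
l=4 r=11: min(16,17)*7=112 best=176, l++
l=5 r=11: min(11,17)*6=66 best=176, l++
l=6 r=11: min(9,17)*5=45 best=176, l++
l=7 r=11: min(6,17)*4=24 best=176, l++
l=8 r=11: min(1,17)*3=3 best=176, l++
l=9 r=11: min(16,17)*2=32 best=176, l++
l=10 r=11: min(7,17)*1=7 best=176, l++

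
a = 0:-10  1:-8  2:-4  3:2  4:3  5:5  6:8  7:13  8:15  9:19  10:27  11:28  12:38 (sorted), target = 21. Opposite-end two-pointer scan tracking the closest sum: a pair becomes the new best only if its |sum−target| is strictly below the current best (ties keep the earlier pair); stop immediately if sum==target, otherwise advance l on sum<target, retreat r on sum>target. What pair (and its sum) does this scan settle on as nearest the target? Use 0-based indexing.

[0,12] -10+38=28 d=7 * → r--
[0,11] -10+28=18 d=3 * → l++
[1,11] -8+28=20 d=1 * → l++
[2,11] -4+28=24 d=3 → r--
[2,10] -4+27=23 d=2 → r--
[2,9] -4+19=15 d=6 → l++
[3,9] 2+19=21 d=0 * → stop

pair (2, 19) with sum 21 (|Δ|=0)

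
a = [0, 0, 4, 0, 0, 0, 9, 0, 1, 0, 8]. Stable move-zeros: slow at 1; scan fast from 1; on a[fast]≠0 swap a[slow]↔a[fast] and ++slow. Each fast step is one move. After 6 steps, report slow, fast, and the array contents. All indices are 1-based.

slow=1 fast=1: a[fast]=0, fast++
slow=1 fast=2: a[fast]=0, fast++
slow=1 fast=3: a[fast]=4≠0 swap→a[1]=4, slow++,fast++
slow=2 fast=4: a[fast]=0, fast++
slow=2 fast=5: a[fast]=0, fast++
slow=2 fast=6: a[fast]=0, fast++

slow=2, fast=7, a=[4, 0, 0, 0, 0, 0, 9, 0, 1, 0, 8]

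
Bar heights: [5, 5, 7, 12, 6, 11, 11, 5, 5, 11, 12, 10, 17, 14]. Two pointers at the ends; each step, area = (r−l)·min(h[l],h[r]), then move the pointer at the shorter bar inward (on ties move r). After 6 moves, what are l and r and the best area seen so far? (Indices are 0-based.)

l=6, r=13, best area=120

l=0 r=13: min(5,14)*13=65 best=65 *, l++
l=1 r=13: min(5,14)*12=60 best=65, l++
l=2 r=13: min(7,14)*11=77 best=77 *, l++
l=3 r=13: min(12,14)*10=120 best=120 *, l++
l=4 r=13: min(6,14)*9=54 best=120, l++
l=5 r=13: min(11,14)*8=88 best=120, l++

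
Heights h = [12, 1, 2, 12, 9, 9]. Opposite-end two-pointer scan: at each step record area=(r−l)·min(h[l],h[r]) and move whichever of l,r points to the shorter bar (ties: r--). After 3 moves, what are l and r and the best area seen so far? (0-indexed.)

l=0, r=2, best area=45

l=0 r=5: min(12,9)*5=45 best=45 *, r--
l=0 r=4: min(12,9)*4=36 best=45, r--
l=0 r=3: min(12,12)*3=36 best=45, r--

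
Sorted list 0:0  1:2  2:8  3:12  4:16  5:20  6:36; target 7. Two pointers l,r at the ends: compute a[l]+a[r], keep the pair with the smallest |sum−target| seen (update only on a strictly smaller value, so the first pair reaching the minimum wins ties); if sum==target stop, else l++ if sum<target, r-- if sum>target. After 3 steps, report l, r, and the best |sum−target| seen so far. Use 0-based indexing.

l=0 r=6: 0+36=36 d=29 *, r--
l=0 r=5: 0+20=20 d=13 *, r--
l=0 r=4: 0+16=16 d=9 *, r--

l=0, r=3, best |Δ|=9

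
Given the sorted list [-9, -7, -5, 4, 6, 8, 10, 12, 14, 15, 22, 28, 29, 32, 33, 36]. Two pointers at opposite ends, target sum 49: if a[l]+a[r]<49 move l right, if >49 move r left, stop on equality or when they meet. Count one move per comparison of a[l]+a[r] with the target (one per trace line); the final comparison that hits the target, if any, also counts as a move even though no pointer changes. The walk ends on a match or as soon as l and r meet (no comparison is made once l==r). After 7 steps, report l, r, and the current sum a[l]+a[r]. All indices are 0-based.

l=7, r=15, sum=48

[0,15] -9+36=27 <49 → l++
[1,15] -7+36=29 <49 → l++
[2,15] -5+36=31 <49 → l++
[3,15] 4+36=40 <49 → l++
[4,15] 6+36=42 <49 → l++
[5,15] 8+36=44 <49 → l++
[6,15] 10+36=46 <49 → l++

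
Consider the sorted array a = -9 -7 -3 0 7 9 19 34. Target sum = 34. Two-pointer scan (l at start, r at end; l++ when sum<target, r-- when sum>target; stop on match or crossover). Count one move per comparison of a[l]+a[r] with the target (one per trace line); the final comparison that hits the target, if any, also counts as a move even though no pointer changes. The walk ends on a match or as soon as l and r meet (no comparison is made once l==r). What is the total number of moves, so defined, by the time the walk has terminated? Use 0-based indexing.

4 moves

l=0 r=7: -9+34=25 <34, l++
l=1 r=7: -7+34=27 <34, l++
l=2 r=7: -3+34=31 <34, l++
l=3 r=7: 0+34=34, found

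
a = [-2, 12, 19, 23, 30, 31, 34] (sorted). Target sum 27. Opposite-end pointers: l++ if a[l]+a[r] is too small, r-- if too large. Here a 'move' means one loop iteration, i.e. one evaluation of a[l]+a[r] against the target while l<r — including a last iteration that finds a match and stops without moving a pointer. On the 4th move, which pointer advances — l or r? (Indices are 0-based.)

l=0 r=6: -2+34=32 >27, r--
l=0 r=5: -2+31=29 >27, r--
l=0 r=4: -2+30=28 >27, r--
l=0 r=3: -2+23=21 <27, l++

l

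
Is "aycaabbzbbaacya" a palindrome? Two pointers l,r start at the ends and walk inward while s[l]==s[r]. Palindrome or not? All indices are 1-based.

palindrome

[1,15] 'a'=='a' → l++,r--
[2,14] 'y'=='y' → l++,r--
[3,13] 'c'=='c' → l++,r--
[4,12] 'a'=='a' → l++,r--
[5,11] 'a'=='a' → l++,r--
[6,10] 'b'=='b' → l++,r--
[7,9] 'b'=='b' → l++,r--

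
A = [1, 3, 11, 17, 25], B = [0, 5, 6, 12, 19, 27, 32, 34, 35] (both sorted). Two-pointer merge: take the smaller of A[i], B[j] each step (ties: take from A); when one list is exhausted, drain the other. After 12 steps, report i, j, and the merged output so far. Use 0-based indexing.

i=5, j=7, merged so far=[0, 1, 3, 5, 6, 11, 12, 17, 19, 25, 27, 32]

[i=0,j=0] A[i]=1>B[j]=0 take 0 → j++
[i=0,j=1] A[i]=1<=B[j]=5 take 1 → i++
[i=1,j=1] A[i]=3<=B[j]=5 take 3 → i++
[i=2,j=1] A[i]=11>B[j]=5 take 5 → j++
[i=2,j=2] A[i]=11>B[j]=6 take 6 → j++
[i=2,j=3] A[i]=11<=B[j]=12 take 11 → i++
[i=3,j=3] A[i]=17>B[j]=12 take 12 → j++
[i=3,j=4] A[i]=17<=B[j]=19 take 17 → i++
[i=4,j=4] A[i]=25>B[j]=19 take 19 → j++
[i=4,j=5] A[i]=25<=B[j]=27 take 25 → i++
[i=5,j=5] A done, take B[j]=27 → j++
[i=5,j=6] A done, take B[j]=32 → j++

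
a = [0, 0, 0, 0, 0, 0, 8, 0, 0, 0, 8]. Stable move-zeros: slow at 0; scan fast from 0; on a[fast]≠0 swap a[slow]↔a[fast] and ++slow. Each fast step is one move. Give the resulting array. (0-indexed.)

slow=0 fast=0: a[fast]=0, fast++
slow=0 fast=1: a[fast]=0, fast++
slow=0 fast=2: a[fast]=0, fast++
slow=0 fast=3: a[fast]=0, fast++
slow=0 fast=4: a[fast]=0, fast++
slow=0 fast=5: a[fast]=0, fast++
slow=0 fast=6: a[fast]=8≠0 swap→a[0]=8, slow++,fast++
slow=1 fast=7: a[fast]=0, fast++
slow=1 fast=8: a[fast]=0, fast++
slow=1 fast=9: a[fast]=0, fast++
slow=1 fast=10: a[fast]=8≠0 swap→a[1]=8, slow++,fast++

[8, 8, 0, 0, 0, 0, 0, 0, 0, 0, 0]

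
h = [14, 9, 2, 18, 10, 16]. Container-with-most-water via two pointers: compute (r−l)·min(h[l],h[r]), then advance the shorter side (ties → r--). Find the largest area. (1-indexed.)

max area = 70

[1,6] min(14,16)*5=70 best=70 * → l++
[2,6] min(9,16)*4=36 best=70 → l++
[3,6] min(2,16)*3=6 best=70 → l++
[4,6] min(18,16)*2=32 best=70 → r--
[4,5] min(18,10)*1=10 best=70 → r--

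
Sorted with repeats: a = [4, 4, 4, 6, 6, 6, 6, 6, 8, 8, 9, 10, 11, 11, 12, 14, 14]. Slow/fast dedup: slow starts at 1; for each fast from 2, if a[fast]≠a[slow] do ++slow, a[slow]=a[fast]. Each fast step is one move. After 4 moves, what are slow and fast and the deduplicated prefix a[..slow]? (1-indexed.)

(s=1,f=2) a[fast]=4=a[slow] dup → fast++
(s=1,f=3) a[fast]=4=a[slow] dup → fast++
(s=1,f=4) a[fast]=6≠a[slow]=4 write a[2]=6 → slow++,fast++
(s=2,f=5) a[fast]=6=a[slow] dup → fast++

slow=2, fast=6, prefix=[4, 6]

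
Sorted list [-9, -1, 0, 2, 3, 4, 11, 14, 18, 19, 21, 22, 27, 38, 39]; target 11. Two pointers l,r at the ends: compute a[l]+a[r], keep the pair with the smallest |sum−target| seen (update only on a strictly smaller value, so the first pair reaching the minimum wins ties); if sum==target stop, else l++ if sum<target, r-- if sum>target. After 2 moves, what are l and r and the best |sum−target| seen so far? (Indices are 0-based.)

l=0, r=12, best |Δ|=18

l=0 r=14: -9+39=30 d=19 *, r--
l=0 r=13: -9+38=29 d=18 *, r--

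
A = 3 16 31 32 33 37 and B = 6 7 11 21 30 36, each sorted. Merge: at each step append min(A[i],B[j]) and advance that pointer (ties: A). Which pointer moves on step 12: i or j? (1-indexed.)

i

[i=1,j=1] A[i]=3<=B[j]=6 take 3 → i++
[i=2,j=1] A[i]=16>B[j]=6 take 6 → j++
[i=2,j=2] A[i]=16>B[j]=7 take 7 → j++
[i=2,j=3] A[i]=16>B[j]=11 take 11 → j++
[i=2,j=4] A[i]=16<=B[j]=21 take 16 → i++
[i=3,j=4] A[i]=31>B[j]=21 take 21 → j++
[i=3,j=5] A[i]=31>B[j]=30 take 30 → j++
[i=3,j=6] A[i]=31<=B[j]=36 take 31 → i++
[i=4,j=6] A[i]=32<=B[j]=36 take 32 → i++
[i=5,j=6] A[i]=33<=B[j]=36 take 33 → i++
[i=6,j=6] A[i]=37>B[j]=36 take 36 → j++
[i=6,j=7] B done, take A[i]=37 → i++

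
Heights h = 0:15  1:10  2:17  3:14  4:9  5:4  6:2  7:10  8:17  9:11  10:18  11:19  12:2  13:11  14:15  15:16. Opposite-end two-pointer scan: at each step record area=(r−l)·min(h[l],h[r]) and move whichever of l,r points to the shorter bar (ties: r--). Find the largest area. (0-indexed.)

l=0 r=15: min(15,16)*15=225 best=225 *, l++
l=1 r=15: min(10,16)*14=140 best=225, l++
l=2 r=15: min(17,16)*13=208 best=225, r--
l=2 r=14: min(17,15)*12=180 best=225, r--
l=2 r=13: min(17,11)*11=121 best=225, r--
l=2 r=12: min(17,2)*10=20 best=225, r--
l=2 r=11: min(17,19)*9=153 best=225, l++
l=3 r=11: min(14,19)*8=112 best=225, l++
l=4 r=11: min(9,19)*7=63 best=225, l++
l=5 r=11: min(4,19)*6=24 best=225, l++
l=6 r=11: min(2,19)*5=10 best=225, l++
l=7 r=11: min(10,19)*4=40 best=225, l++
l=8 r=11: min(17,19)*3=51 best=225, l++
l=9 r=11: min(11,19)*2=22 best=225, l++
l=10 r=11: min(18,19)*1=18 best=225, l++

max area = 225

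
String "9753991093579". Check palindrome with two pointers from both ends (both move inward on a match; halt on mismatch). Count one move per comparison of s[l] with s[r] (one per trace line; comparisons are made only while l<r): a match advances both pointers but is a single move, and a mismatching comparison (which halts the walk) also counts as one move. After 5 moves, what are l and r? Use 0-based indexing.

l=5, r=7

l=0 r=12: '9'=='9', l++,r--
l=1 r=11: '7'=='7', l++,r--
l=2 r=10: '5'=='5', l++,r--
l=3 r=9: '3'=='3', l++,r--
l=4 r=8: '9'=='9', l++,r--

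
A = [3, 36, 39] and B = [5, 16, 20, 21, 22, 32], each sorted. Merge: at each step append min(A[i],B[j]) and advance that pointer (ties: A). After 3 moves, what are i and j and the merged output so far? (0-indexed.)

i=1, j=2, merged so far=[3, 5, 16]

[i=0,j=0] A[i]=3<=B[j]=5 take 3 → i++
[i=1,j=0] A[i]=36>B[j]=5 take 5 → j++
[i=1,j=1] A[i]=36>B[j]=16 take 16 → j++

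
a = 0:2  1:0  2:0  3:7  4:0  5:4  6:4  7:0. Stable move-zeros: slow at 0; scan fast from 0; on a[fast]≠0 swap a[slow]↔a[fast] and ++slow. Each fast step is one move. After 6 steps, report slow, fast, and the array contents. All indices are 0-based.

slow=3, fast=6, a=[2, 7, 4, 0, 0, 0, 4, 0]

(s=0,f=0) a[fast]=2≠0 swap→a[0]=2 → slow++,fast++
(s=1,f=1) a[fast]=0 → fast++
(s=1,f=2) a[fast]=0 → fast++
(s=1,f=3) a[fast]=7≠0 swap→a[1]=7 → slow++,fast++
(s=2,f=4) a[fast]=0 → fast++
(s=2,f=5) a[fast]=4≠0 swap→a[2]=4 → slow++,fast++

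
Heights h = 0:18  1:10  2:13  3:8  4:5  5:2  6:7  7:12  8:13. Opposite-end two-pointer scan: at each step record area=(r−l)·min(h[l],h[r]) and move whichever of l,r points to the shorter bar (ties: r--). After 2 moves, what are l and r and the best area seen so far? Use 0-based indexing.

l=0, r=6, best area=104

[0,8] min(18,13)*8=104 best=104 * → r--
[0,7] min(18,12)*7=84 best=104 → r--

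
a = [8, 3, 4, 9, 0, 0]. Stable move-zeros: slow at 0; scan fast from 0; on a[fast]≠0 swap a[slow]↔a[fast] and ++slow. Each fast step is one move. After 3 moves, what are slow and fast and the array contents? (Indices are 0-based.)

slow=0 fast=0: a[fast]=8≠0 swap→a[0]=8, slow++,fast++
slow=1 fast=1: a[fast]=3≠0 swap→a[1]=3, slow++,fast++
slow=2 fast=2: a[fast]=4≠0 swap→a[2]=4, slow++,fast++

slow=3, fast=3, a=[8, 3, 4, 9, 0, 0]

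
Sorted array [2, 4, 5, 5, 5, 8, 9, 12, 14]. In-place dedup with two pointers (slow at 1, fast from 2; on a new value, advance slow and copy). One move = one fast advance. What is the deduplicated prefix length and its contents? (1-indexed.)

length 7; prefix = [2, 4, 5, 8, 9, 12, 14]

slow=1 fast=2: a[fast]=4≠a[slow]=2 write a[2]=4, slow++,fast++
slow=2 fast=3: a[fast]=5≠a[slow]=4 write a[3]=5, slow++,fast++
slow=3 fast=4: a[fast]=5=a[slow] dup, fast++
slow=3 fast=5: a[fast]=5=a[slow] dup, fast++
slow=3 fast=6: a[fast]=8≠a[slow]=5 write a[4]=8, slow++,fast++
slow=4 fast=7: a[fast]=9≠a[slow]=8 write a[5]=9, slow++,fast++
slow=5 fast=8: a[fast]=12≠a[slow]=9 write a[6]=12, slow++,fast++
slow=6 fast=9: a[fast]=14≠a[slow]=12 write a[7]=14, slow++,fast++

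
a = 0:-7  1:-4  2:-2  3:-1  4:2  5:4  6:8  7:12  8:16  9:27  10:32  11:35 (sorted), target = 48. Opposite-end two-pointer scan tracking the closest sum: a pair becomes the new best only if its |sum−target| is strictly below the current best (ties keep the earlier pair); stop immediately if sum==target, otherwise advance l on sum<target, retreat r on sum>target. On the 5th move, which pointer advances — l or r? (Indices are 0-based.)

l

l=0 r=11: -7+35=28 d=20 *, l++
l=1 r=11: -4+35=31 d=17 *, l++
l=2 r=11: -2+35=33 d=15 *, l++
l=3 r=11: -1+35=34 d=14 *, l++
l=4 r=11: 2+35=37 d=11 *, l++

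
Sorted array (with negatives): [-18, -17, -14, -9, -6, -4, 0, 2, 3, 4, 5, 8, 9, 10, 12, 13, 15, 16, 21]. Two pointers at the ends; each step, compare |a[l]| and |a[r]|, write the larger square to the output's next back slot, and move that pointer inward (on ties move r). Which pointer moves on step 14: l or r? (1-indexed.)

r

l=1 r=19: |-18|<=|21| out[19]=441, r--
l=1 r=18: |-18|>|16| out[18]=324, l++
l=2 r=18: |-17|>|16| out[17]=289, l++
l=3 r=18: |-14|<=|16| out[16]=256, r--
l=3 r=17: |-14|<=|15| out[15]=225, r--
l=3 r=16: |-14|>|13| out[14]=196, l++
l=4 r=16: |-9|<=|13| out[13]=169, r--
l=4 r=15: |-9|<=|12| out[12]=144, r--
l=4 r=14: |-9|<=|10| out[11]=100, r--
l=4 r=13: |-9|<=|9| out[10]=81, r--
l=4 r=12: |-9|>|8| out[9]=81, l++
l=5 r=12: |-6|<=|8| out[8]=64, r--
l=5 r=11: |-6|>|5| out[7]=36, l++
l=6 r=11: |-4|<=|5| out[6]=25, r--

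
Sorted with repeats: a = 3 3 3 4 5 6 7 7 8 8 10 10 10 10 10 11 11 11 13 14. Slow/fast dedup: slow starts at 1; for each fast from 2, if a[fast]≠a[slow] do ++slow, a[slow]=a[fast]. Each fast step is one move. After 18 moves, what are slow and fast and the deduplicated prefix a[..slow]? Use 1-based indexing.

slow=9, fast=20, prefix=[3, 4, 5, 6, 7, 8, 10, 11, 13]

slow=1 fast=2: a[fast]=3=a[slow] dup, fast++
slow=1 fast=3: a[fast]=3=a[slow] dup, fast++
slow=1 fast=4: a[fast]=4≠a[slow]=3 write a[2]=4, slow++,fast++
slow=2 fast=5: a[fast]=5≠a[slow]=4 write a[3]=5, slow++,fast++
slow=3 fast=6: a[fast]=6≠a[slow]=5 write a[4]=6, slow++,fast++
slow=4 fast=7: a[fast]=7≠a[slow]=6 write a[5]=7, slow++,fast++
slow=5 fast=8: a[fast]=7=a[slow] dup, fast++
slow=5 fast=9: a[fast]=8≠a[slow]=7 write a[6]=8, slow++,fast++
slow=6 fast=10: a[fast]=8=a[slow] dup, fast++
slow=6 fast=11: a[fast]=10≠a[slow]=8 write a[7]=10, slow++,fast++
slow=7 fast=12: a[fast]=10=a[slow] dup, fast++
slow=7 fast=13: a[fast]=10=a[slow] dup, fast++
slow=7 fast=14: a[fast]=10=a[slow] dup, fast++
slow=7 fast=15: a[fast]=10=a[slow] dup, fast++
slow=7 fast=16: a[fast]=11≠a[slow]=10 write a[8]=11, slow++,fast++
slow=8 fast=17: a[fast]=11=a[slow] dup, fast++
slow=8 fast=18: a[fast]=11=a[slow] dup, fast++
slow=8 fast=19: a[fast]=13≠a[slow]=11 write a[9]=13, slow++,fast++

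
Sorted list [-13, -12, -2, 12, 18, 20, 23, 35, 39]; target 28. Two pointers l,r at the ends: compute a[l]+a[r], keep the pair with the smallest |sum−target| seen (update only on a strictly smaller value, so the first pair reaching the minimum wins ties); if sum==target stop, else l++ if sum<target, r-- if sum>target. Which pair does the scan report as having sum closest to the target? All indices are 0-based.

[0,8] -13+39=26 d=2 * → l++
[1,8] -12+39=27 d=1 * → l++
[2,8] -2+39=37 d=9 → r--
[2,7] -2+35=33 d=5 → r--
[2,6] -2+23=21 d=7 → l++
[3,6] 12+23=35 d=7 → r--
[3,5] 12+20=32 d=4 → r--
[3,4] 12+18=30 d=2 → r--

pair (-12, 39) with sum 27 (|Δ|=1)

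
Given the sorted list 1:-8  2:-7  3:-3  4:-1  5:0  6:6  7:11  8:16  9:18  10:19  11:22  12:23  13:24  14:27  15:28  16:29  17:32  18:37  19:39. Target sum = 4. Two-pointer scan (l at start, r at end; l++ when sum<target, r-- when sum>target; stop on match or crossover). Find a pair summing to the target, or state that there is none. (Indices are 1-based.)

l=1 r=19: -8+39=31 >4, r--
l=1 r=18: -8+37=29 >4, r--
l=1 r=17: -8+32=24 >4, r--
l=1 r=16: -8+29=21 >4, r--
l=1 r=15: -8+28=20 >4, r--
l=1 r=14: -8+27=19 >4, r--
l=1 r=13: -8+24=16 >4, r--
l=1 r=12: -8+23=15 >4, r--
l=1 r=11: -8+22=14 >4, r--
l=1 r=10: -8+19=11 >4, r--
l=1 r=9: -8+18=10 >4, r--
l=1 r=8: -8+16=8 >4, r--
l=1 r=7: -8+11=3 <4, l++
l=2 r=7: -7+11=4, found

(-7, 11)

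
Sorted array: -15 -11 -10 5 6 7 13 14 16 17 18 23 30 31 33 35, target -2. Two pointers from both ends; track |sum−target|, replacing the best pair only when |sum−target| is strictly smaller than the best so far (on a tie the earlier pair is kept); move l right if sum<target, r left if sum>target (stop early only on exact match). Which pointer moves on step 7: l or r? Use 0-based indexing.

l=0 r=15: -15+35=20 d=22 *, r--
l=0 r=14: -15+33=18 d=20 *, r--
l=0 r=13: -15+31=16 d=18 *, r--
l=0 r=12: -15+30=15 d=17 *, r--
l=0 r=11: -15+23=8 d=10 *, r--
l=0 r=10: -15+18=3 d=5 *, r--
l=0 r=9: -15+17=2 d=4 *, r--

r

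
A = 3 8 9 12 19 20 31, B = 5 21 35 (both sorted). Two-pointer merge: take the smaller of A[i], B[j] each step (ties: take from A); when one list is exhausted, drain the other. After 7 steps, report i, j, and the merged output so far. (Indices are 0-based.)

i=0 j=0: A[i]=3<=B[j]=5 take 3, i++
i=1 j=0: A[i]=8>B[j]=5 take 5, j++
i=1 j=1: A[i]=8<=B[j]=21 take 8, i++
i=2 j=1: A[i]=9<=B[j]=21 take 9, i++
i=3 j=1: A[i]=12<=B[j]=21 take 12, i++
i=4 j=1: A[i]=19<=B[j]=21 take 19, i++
i=5 j=1: A[i]=20<=B[j]=21 take 20, i++

i=6, j=1, merged so far=[3, 5, 8, 9, 12, 19, 20]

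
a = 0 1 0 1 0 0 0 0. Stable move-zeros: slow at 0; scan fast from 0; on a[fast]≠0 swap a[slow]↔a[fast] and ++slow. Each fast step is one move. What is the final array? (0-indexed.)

[1, 1, 0, 0, 0, 0, 0, 0]

(s=0,f=0) a[fast]=0 → fast++
(s=0,f=1) a[fast]=1≠0 swap→a[0]=1 → slow++,fast++
(s=1,f=2) a[fast]=0 → fast++
(s=1,f=3) a[fast]=1≠0 swap→a[1]=1 → slow++,fast++
(s=2,f=4) a[fast]=0 → fast++
(s=2,f=5) a[fast]=0 → fast++
(s=2,f=6) a[fast]=0 → fast++
(s=2,f=7) a[fast]=0 → fast++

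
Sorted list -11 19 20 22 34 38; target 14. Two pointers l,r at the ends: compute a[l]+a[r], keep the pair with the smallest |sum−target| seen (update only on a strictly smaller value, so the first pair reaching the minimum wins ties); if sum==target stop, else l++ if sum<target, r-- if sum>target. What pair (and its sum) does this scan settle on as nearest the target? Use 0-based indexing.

[0,5] -11+38=27 d=13 * → r--
[0,4] -11+34=23 d=9 * → r--
[0,3] -11+22=11 d=3 * → l++
[1,3] 19+22=41 d=27 → r--
[1,2] 19+20=39 d=25 → r--

pair (-11, 22) with sum 11 (|Δ|=3)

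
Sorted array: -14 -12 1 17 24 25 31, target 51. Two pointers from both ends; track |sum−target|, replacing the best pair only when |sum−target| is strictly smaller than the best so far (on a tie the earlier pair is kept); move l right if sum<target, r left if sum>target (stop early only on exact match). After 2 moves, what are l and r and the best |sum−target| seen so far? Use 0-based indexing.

l=2, r=6, best |Δ|=32

[0,6] -14+31=17 d=34 * → l++
[1,6] -12+31=19 d=32 * → l++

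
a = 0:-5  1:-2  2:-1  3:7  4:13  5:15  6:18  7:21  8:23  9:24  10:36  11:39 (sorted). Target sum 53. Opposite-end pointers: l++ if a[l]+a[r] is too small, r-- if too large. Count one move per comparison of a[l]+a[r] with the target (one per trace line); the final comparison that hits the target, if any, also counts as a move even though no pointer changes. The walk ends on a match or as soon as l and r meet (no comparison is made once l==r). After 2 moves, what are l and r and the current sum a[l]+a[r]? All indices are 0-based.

l=2, r=11, sum=38

[0,11] -5+39=34 <53 → l++
[1,11] -2+39=37 <53 → l++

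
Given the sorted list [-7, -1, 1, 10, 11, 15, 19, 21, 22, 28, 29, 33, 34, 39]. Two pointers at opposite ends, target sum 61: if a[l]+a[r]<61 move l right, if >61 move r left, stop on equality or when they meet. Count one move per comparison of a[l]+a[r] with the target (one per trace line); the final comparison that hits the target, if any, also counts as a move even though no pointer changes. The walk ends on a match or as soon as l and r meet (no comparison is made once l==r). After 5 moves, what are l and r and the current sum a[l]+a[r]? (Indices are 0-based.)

l=0 r=13: -7+39=32 <61, l++
l=1 r=13: -1+39=38 <61, l++
l=2 r=13: 1+39=40 <61, l++
l=3 r=13: 10+39=49 <61, l++
l=4 r=13: 11+39=50 <61, l++

l=5, r=13, sum=54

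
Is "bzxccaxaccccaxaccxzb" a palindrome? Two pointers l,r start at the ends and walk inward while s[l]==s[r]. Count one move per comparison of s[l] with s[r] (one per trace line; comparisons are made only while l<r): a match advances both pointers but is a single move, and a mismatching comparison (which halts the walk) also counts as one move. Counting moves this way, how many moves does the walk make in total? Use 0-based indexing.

10 moves

[0,19] 'b'=='b' → l++,r--
[1,18] 'z'=='z' → l++,r--
[2,17] 'x'=='x' → l++,r--
[3,16] 'c'=='c' → l++,r--
[4,15] 'c'=='c' → l++,r--
[5,14] 'a'=='a' → l++,r--
[6,13] 'x'=='x' → l++,r--
[7,12] 'a'=='a' → l++,r--
[8,11] 'c'=='c' → l++,r--
[9,10] 'c'=='c' → l++,r--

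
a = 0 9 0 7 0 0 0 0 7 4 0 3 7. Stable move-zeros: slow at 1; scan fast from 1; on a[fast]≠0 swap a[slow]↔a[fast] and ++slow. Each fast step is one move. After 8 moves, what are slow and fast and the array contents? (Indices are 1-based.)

slow=1 fast=1: a[fast]=0, fast++
slow=1 fast=2: a[fast]=9≠0 swap→a[1]=9, slow++,fast++
slow=2 fast=3: a[fast]=0, fast++
slow=2 fast=4: a[fast]=7≠0 swap→a[2]=7, slow++,fast++
slow=3 fast=5: a[fast]=0, fast++
slow=3 fast=6: a[fast]=0, fast++
slow=3 fast=7: a[fast]=0, fast++
slow=3 fast=8: a[fast]=0, fast++

slow=3, fast=9, a=[9, 7, 0, 0, 0, 0, 0, 0, 7, 4, 0, 3, 7]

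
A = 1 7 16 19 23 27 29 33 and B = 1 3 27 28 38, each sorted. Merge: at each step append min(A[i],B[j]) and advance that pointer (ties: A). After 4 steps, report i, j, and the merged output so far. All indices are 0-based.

i=0 j=0: A[i]=1<=B[j]=1 take 1, i++
i=1 j=0: A[i]=7>B[j]=1 take 1, j++
i=1 j=1: A[i]=7>B[j]=3 take 3, j++
i=1 j=2: A[i]=7<=B[j]=27 take 7, i++

i=2, j=2, merged so far=[1, 1, 3, 7]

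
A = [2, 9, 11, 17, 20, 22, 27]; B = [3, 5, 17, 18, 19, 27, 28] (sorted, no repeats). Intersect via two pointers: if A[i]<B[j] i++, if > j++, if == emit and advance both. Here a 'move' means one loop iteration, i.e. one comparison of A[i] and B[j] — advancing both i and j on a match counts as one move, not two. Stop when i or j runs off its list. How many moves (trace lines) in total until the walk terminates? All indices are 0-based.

11 moves

i=0 j=0: 2<3, i++
i=1 j=0: 9>3, j++
i=1 j=1: 9>5, j++
i=1 j=2: 9<17, i++
i=2 j=2: 11<17, i++
i=3 j=2: 17==17 emit, i++,j++
i=4 j=3: 20>18, j++
i=4 j=4: 20>19, j++
i=4 j=5: 20<27, i++
i=5 j=5: 22<27, i++
i=6 j=5: 27==27 emit, i++,j++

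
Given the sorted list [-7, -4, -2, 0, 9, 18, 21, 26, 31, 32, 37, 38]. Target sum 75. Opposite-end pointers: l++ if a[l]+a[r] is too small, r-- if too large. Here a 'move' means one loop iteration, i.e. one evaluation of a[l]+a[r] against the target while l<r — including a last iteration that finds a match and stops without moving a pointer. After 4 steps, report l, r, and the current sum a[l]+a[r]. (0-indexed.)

l=4, r=11, sum=47

[0,11] -7+38=31 <75 → l++
[1,11] -4+38=34 <75 → l++
[2,11] -2+38=36 <75 → l++
[3,11] 0+38=38 <75 → l++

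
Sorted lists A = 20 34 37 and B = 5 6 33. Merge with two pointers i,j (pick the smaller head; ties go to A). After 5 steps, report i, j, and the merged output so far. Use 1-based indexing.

i=3, j=4, merged so far=[5, 6, 20, 33, 34]

[i=1,j=1] A[i]=20>B[j]=5 take 5 → j++
[i=1,j=2] A[i]=20>B[j]=6 take 6 → j++
[i=1,j=3] A[i]=20<=B[j]=33 take 20 → i++
[i=2,j=3] A[i]=34>B[j]=33 take 33 → j++
[i=2,j=4] B done, take A[i]=34 → i++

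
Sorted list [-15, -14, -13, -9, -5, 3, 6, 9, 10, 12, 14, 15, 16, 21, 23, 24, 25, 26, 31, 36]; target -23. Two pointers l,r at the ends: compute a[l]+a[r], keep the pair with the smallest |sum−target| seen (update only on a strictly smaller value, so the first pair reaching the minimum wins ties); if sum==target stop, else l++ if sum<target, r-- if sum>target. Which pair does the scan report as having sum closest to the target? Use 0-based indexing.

pair (-14, -9) with sum -23 (|Δ|=0)

l=0 r=19: -15+36=21 d=44 *, r--
l=0 r=18: -15+31=16 d=39 *, r--
l=0 r=17: -15+26=11 d=34 *, r--
l=0 r=16: -15+25=10 d=33 *, r--
l=0 r=15: -15+24=9 d=32 *, r--
l=0 r=14: -15+23=8 d=31 *, r--
l=0 r=13: -15+21=6 d=29 *, r--
l=0 r=12: -15+16=1 d=24 *, r--
l=0 r=11: -15+15=0 d=23 *, r--
l=0 r=10: -15+14=-1 d=22 *, r--
l=0 r=9: -15+12=-3 d=20 *, r--
l=0 r=8: -15+10=-5 d=18 *, r--
l=0 r=7: -15+9=-6 d=17 *, r--
l=0 r=6: -15+6=-9 d=14 *, r--
l=0 r=5: -15+3=-12 d=11 *, r--
l=0 r=4: -15+-5=-20 d=3 *, r--
l=0 r=3: -15+-9=-24 d=1 *, l++
l=1 r=3: -14+-9=-23 d=0 *, stop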